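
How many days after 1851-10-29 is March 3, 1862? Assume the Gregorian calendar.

3778

Oct 29, 1851 → Oct 29, 1852: 366 days (Feb 29, 1852 is in that span).
Oct 29, 1852 → Oct 29, 1853: 365 days.
Oct 29, 1853 → Oct 29, 1854: 365 days.
Oct 29, 1854 → Oct 29, 1855: 365 days.
Oct 29, 1855 → Oct 29, 1856: 366 days (Feb 29, 1856 is in that span).
Oct 29, 1856 → Oct 29, 1857: 365 days.
Oct 29, 1857 → Oct 29, 1858: 365 days.
Oct 29, 1858 → Oct 29, 1859: 365 days.
Oct 29, 1859 → Oct 29, 1860: 366 days (Feb 29, 1860 is in that span).
Oct 29, 1860 → Oct 29, 1861: 365 days.
Oct 29, 1861 → Nov 29, 1861: 31 days (October has 31).
Nov 29, 1861 → Dec 29, 1861: 30 days (November has 30).
Dec 29, 1861 → Jan 29, 1862: 31 days (December has 31).
Jan 29, 1862 → Feb 28, 1862: 30 days (January has 31).
Feb 28, 1862 → Mar 3, 1862: 3 days.
Total: 3778 days.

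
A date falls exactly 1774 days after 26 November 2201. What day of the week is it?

Nov 26, 2201 is a Thursday.
1774 mod 7 = 3, so 1774 days after a Thursday is Thursday + 3 = Sunday.

Sunday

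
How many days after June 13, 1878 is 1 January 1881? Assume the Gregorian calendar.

Jun 13, 1878 → Jun 13, 1879: 365 days.
Jun 13, 1879 → Jun 13, 1880: 366 days (Feb 29, 1880 is in that span).
Jun 13, 1880 → Jul 13, 1880: 30 days (June has 30).
Jul 13, 1880 → Aug 13, 1880: 31 days (July has 31).
Aug 13, 1880 → Sep 13, 1880: 31 days (August has 31).
Sep 13, 1880 → Oct 13, 1880: 30 days (September has 30).
Oct 13, 1880 → Nov 13, 1880: 31 days (October has 31).
Nov 13, 1880 → Dec 13, 1880: 30 days (November has 30).
Dec 13, 1880 → Jan 1, 1881: 19 days.
Total: 933 days.

933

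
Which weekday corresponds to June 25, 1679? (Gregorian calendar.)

Doomsday rule: the anchor day for the 1600s is Tuesday. For year 79: 79÷12 = 6 r 7, and 7÷4 = 1, so 6+7+1 = 14.
Tuesday + 14 ≡ Tuesday — that's 1679's doomsday.
In June the doomsday date is Jun 6.
Jun 25 is 19 days after Jun 6; 19 mod 7 = 5, so Tuesday + 5 = Sunday.

Sunday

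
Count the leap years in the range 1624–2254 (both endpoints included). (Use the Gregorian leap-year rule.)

Multiples of 4 in [1624,2254]: 158.
Of those, multiples of 100: 6 (not leap unless ÷400).
Multiples of 400: 1.
Leap years = 158 − 6 + 1 = 153.

153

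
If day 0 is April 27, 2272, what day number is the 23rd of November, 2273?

Apr 27, 2272 → Apr 27, 2273: 365 days.
Apr 27, 2273 → May 27, 2273: 30 days (April has 30).
May 27, 2273 → Jun 27, 2273: 31 days (May has 31).
Jun 27, 2273 → Jul 27, 2273: 30 days (June has 30).
Jul 27, 2273 → Aug 27, 2273: 31 days (July has 31).
Aug 27, 2273 → Sep 27, 2273: 31 days (August has 31).
Sep 27, 2273 → Oct 27, 2273: 30 days (September has 30).
Oct 27, 2273 → Nov 23, 2273: 27 days.
Total: 575 days.

575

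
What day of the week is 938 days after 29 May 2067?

May 29, 2067 is a Sunday.
938 mod 7 = 0, so 938 days after a Sunday is Sunday + 0 = Sunday.

Sunday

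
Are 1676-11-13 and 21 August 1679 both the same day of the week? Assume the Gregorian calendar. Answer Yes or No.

No

From Nov 13, 1676 to Aug 21, 1679 is 1011 days.
1011 mod 7 = 3, so they are different weekdays.
(Nov 13, 1676 is a Friday; Aug 21, 1679 is a Monday.)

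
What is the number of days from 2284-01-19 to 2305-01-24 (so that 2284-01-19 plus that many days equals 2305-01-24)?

7675

Jan 19, 2284 → Jan 19, 2285: 366 days (Feb 29, 2284 is in that span).
Jan 19, 2285 → Jan 19, 2286: 365 days.
Jan 19, 2286 → Jan 19, 2287: 365 days.
Jan 19, 2287 → Jan 19, 2288: 365 days.
Jan 19, 2288 → Jan 19, 2289: 366 days (Feb 29, 2288 is in that span).
Jan 19, 2289 → Jan 19, 2290: 365 days.
Jan 19, 2290 → Jan 19, 2291: 365 days.
Jan 19, 2291 → Jan 19, 2292: 365 days.
Jan 19, 2292 → Jan 19, 2293: 366 days (Feb 29, 2292 is in that span).
Jan 19, 2293 → Jan 19, 2294: 365 days.
Jan 19, 2294 → Jan 19, 2295: 365 days.
Jan 19, 2295 → Jan 19, 2296: 365 days.
Jan 19, 2296 → Jan 19, 2297: 366 days (Feb 29, 2296 is in that span).
Jan 19, 2297 → Jan 19, 2298: 365 days.
Jan 19, 2298 → Jan 19, 2299: 365 days.
Jan 19, 2299 → Jan 19, 2300: 365 days.
Jan 19, 2300 → Jan 19, 2301: 365 days.
Jan 19, 2301 → Jan 19, 2302: 365 days.
Jan 19, 2302 → Jan 19, 2303: 365 days.
Jan 19, 2303 → Jan 19, 2304: 365 days.
Jan 19, 2304 → Feb 19, 2304: 31 days (January has 31).
Feb 19, 2304 → Mar 19, 2304: 29 days (February has 29).
Mar 19, 2304 → Apr 19, 2304: 31 days (March has 31).
Apr 19, 2304 → May 19, 2304: 30 days (April has 30).
May 19, 2304 → Jun 19, 2304: 31 days (May has 31).
Jun 19, 2304 → Jul 19, 2304: 30 days (June has 30).
Jul 19, 2304 → Aug 19, 2304: 31 days (July has 31).
Aug 19, 2304 → Sep 19, 2304: 31 days (August has 31).
Sep 19, 2304 → Oct 19, 2304: 30 days (September has 30).
Oct 19, 2304 → Nov 19, 2304: 31 days (October has 31).
Nov 19, 2304 → Dec 19, 2304: 30 days (November has 30).
Dec 19, 2304 → Jan 19, 2305: 31 days (December has 31).
Jan 19, 2305 → Jan 24, 2305: 5 days.
Total: 7675 days.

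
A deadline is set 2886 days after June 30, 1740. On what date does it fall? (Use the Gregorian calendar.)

May 25, 1748

+365 (one year) → Jun 30, 1741 (2521 left).
+365 (one year) → Jun 30, 1742 (2156 left).
+365 (one year) → Jun 30, 1743 (1791 left).
+366 (one year; includes Feb 29, 1744) → Jun 30, 1744 (1425 left).
+365 (one year) → Jun 30, 1745 (1060 left).
+365 (one year) → Jun 30, 1746 (695 left).
+365 (one year) → Jun 30, 1747 (330 left).
Jun has 30 days: +1 → Jul 1, 1747 (329 left).
Jul has 31 days: +31 → Aug 1, 1747 (298 left).
Aug has 31 days: +31 → Sep 1, 1747 (267 left).
Sep has 30 days: +30 → Oct 1, 1747 (237 left).
Oct has 31 days: +31 → Nov 1, 1747 (206 left).
Nov has 30 days: +30 → Dec 1, 1747 (176 left).
Dec has 31 days: +31 → Jan 1, 1748 (145 left).
Jan has 31 days: +31 → Feb 1, 1748 (114 left).
Feb has 29 days: +29 → Mar 1, 1748 (85 left).
Mar has 31 days: +31 → Apr 1, 1748 (54 left).
Apr has 30 days: +30 → May 1, 1748 (24 left).
+24 → May 25, 1748.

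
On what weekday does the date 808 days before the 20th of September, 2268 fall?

First find the weekday of Sep 20, 2268. Doomsday rule: the anchor day for the 2200s is Friday. For year 68: 68÷12 = 5 r 8, and 8÷4 = 2, so 5+8+2 = 15.
Friday + 15 ≡ Saturday — that's 2268's doomsday.
In September the doomsday date is Sep 5.
Sep 20 is 15 days after Sep 5; 15 mod 7 = 1, so Saturday + 1 = Sunday.
808 mod 7 = 3, so 808 days before a Sunday is Sunday − 3 = Thursday.

Thursday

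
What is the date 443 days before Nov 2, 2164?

−366 (one year; includes Feb 29, 2164) → Nov 2, 2163 (77 left).
−2 → Oct 31, 2163 (end of Oct, 31 days; 75 left).
−31 → Sep 30, 2163 (end of Sep, 30 days; 44 left).
−30 → Aug 31, 2163 (end of Aug, 31 days; 14 left).
−14 → Aug 17, 2163.

August 17, 2163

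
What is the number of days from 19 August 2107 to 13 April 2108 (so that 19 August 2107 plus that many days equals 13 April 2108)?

238

Aug 19, 2107 → Sep 19, 2107: 31 days (August has 31).
Sep 19, 2107 → Oct 19, 2107: 30 days (September has 30).
Oct 19, 2107 → Nov 19, 2107: 31 days (October has 31).
Nov 19, 2107 → Dec 19, 2107: 30 days (November has 30).
Dec 19, 2107 → Jan 19, 2108: 31 days (December has 31).
Jan 19, 2108 → Feb 19, 2108: 31 days (January has 31).
Feb 19, 2108 → Mar 19, 2108: 29 days (February has 29).
Mar 19, 2108 → Apr 13, 2108: 25 days.
Total: 238 days.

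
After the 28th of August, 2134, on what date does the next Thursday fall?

Aug 28, 2134 is a Saturday.
From Saturday to the next Thursday is 5 days.
Aug 28, 2134 + 5 = Sep 2, 2134.

September 2, 2134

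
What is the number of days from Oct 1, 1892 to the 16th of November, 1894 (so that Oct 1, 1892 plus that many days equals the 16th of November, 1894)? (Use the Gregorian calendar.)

Oct 1, 1892 → Oct 1, 1893: 365 days.
Oct 1, 1893 → Oct 1, 1894: 365 days.
Oct 1, 1894 → Nov 1, 1894: 31 days (October has 31).
Nov 1, 1894 → Nov 16, 1894: 15 days.
Total: 776 days.

776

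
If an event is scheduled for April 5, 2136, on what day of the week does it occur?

Thursday

Doomsday rule: the anchor day for the 2100s is Sunday. For year 36: 36÷12 = 3 r 0, and 0÷4 = 0, so 3+0+0 = 3.
Sunday + 3 ≡ Wednesday — that's 2136's doomsday.
In April the doomsday date is Apr 4.
Apr 5 is 1 day after Apr 4; 1 mod 7 = 1, so Wednesday + 1 = Thursday.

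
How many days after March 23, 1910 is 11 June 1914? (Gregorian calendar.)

1541

Mar 23, 1910 → Mar 23, 1911: 365 days.
Mar 23, 1911 → Mar 23, 1912: 366 days (Feb 29, 1912 is in that span).
Mar 23, 1912 → Mar 23, 1913: 365 days.
Mar 23, 1913 → Mar 23, 1914: 365 days.
Mar 23, 1914 → Apr 23, 1914: 31 days (March has 31).
Apr 23, 1914 → May 23, 1914: 30 days (April has 30).
May 23, 1914 → Jun 11, 1914: 19 days.
Total: 1541 days.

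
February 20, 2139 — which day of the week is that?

Friday

Doomsday rule: the anchor day for the 2100s is Sunday. For year 39: 39÷12 = 3 r 3, and 3÷4 = 0, so 3+3+0 = 6.
Sunday + 6 ≡ Saturday — that's 2139's doomsday.
In February the doomsday date is Feb 28 (2139 is not a leap year).
Feb 20 is 8 days before Feb 28; 8 mod 7 = 1, so Saturday − 1 = Friday.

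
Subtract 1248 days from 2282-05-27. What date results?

−365 (one year) → May 27, 2281 (883 left).
−365 (one year) → May 27, 2280 (518 left).
−366 (one year; includes Feb 29, 2280) → May 27, 2279 (152 left).
−27 → Apr 30, 2279 (end of Apr, 30 days; 125 left).
−30 → Mar 31, 2279 (end of Mar, 31 days; 95 left).
−31 → Feb 28, 2279 (end of Feb, 28 days; 64 left).
−28 → Jan 31, 2279 (end of Jan, 31 days; 36 left).
−31 → Dec 31, 2278 (end of Dec, 31 days; 5 left).
−5 → Dec 26, 2278.

December 26, 2278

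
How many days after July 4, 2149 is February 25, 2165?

5715

Jul 4, 2149 → Jul 4, 2150: 365 days.
Jul 4, 2150 → Jul 4, 2151: 365 days.
Jul 4, 2151 → Jul 4, 2152: 366 days (Feb 29, 2152 is in that span).
Jul 4, 2152 → Jul 4, 2153: 365 days.
Jul 4, 2153 → Jul 4, 2154: 365 days.
Jul 4, 2154 → Jul 4, 2155: 365 days.
Jul 4, 2155 → Jul 4, 2156: 366 days (Feb 29, 2156 is in that span).
Jul 4, 2156 → Jul 4, 2157: 365 days.
Jul 4, 2157 → Jul 4, 2158: 365 days.
Jul 4, 2158 → Jul 4, 2159: 365 days.
Jul 4, 2159 → Jul 4, 2160: 366 days (Feb 29, 2160 is in that span).
Jul 4, 2160 → Jul 4, 2161: 365 days.
Jul 4, 2161 → Jul 4, 2162: 365 days.
Jul 4, 2162 → Jul 4, 2163: 365 days.
Jul 4, 2163 → Jul 4, 2164: 366 days (Feb 29, 2164 is in that span).
Jul 4, 2164 → Aug 4, 2164: 31 days (July has 31).
Aug 4, 2164 → Sep 4, 2164: 31 days (August has 31).
Sep 4, 2164 → Oct 4, 2164: 30 days (September has 30).
Oct 4, 2164 → Nov 4, 2164: 31 days (October has 31).
Nov 4, 2164 → Dec 4, 2164: 30 days (November has 30).
Dec 4, 2164 → Jan 4, 2165: 31 days (December has 31).
Jan 4, 2165 → Feb 4, 2165: 31 days (January has 31).
Feb 4, 2165 → Feb 25, 2165: 21 days.
Total: 5715 days.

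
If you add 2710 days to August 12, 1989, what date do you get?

January 12, 1997

+365 (one year) → Aug 12, 1990 (2345 left).
+365 (one year) → Aug 12, 1991 (1980 left).
+366 (one year; includes Feb 29, 1992) → Aug 12, 1992 (1614 left).
+365 (one year) → Aug 12, 1993 (1249 left).
+365 (one year) → Aug 12, 1994 (884 left).
+365 (one year) → Aug 12, 1995 (519 left).
+366 (one year; includes Feb 29, 1996) → Aug 12, 1996 (153 left).
Aug has 31 days: +20 → Sep 1, 1996 (133 left).
Sep has 30 days: +30 → Oct 1, 1996 (103 left).
Oct has 31 days: +31 → Nov 1, 1996 (72 left).
Nov has 30 days: +30 → Dec 1, 1996 (42 left).
Dec has 31 days: +31 → Jan 1, 1997 (11 left).
+11 → Jan 12, 1997.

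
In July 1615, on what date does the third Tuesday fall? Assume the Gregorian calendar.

July 1, 1615 is a Wednesday.
The first Tuesday is therefore July 7 (6 days later).
The third Tuesday is 7 + 2×7 = July 21.

July 21, 1615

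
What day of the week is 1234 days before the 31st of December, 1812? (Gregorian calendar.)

Tuesday

First find the weekday of Dec 31, 1812. Doomsday rule: the anchor day for the 1800s is Friday. For year 12: 12÷12 = 1 r 0, and 0÷4 = 0, so 1+0+0 = 1.
Friday + 1 ≡ Saturday — that's 1812's doomsday.
In December the doomsday date is Dec 12.
Dec 31 is 19 days after Dec 12; 19 mod 7 = 5, so Saturday + 5 = Thursday.
1234 mod 7 = 2, so 1234 days before a Thursday is Thursday − 2 = Tuesday.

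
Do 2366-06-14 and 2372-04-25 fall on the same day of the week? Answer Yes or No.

From Jun 14, 2366 to Apr 25, 2372 is 2142 days.
2142 mod 7 = 0, so they are the same weekday.
(Jun 14, 2366 is a Tuesday; Apr 25, 2372 is a Tuesday.)

Yes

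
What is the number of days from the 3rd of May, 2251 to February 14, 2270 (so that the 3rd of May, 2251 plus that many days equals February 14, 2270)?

May 3, 2251 → May 3, 2252: 366 days (Feb 29, 2252 is in that span).
May 3, 2252 → May 3, 2253: 365 days.
May 3, 2253 → May 3, 2254: 365 days.
May 3, 2254 → May 3, 2255: 365 days.
May 3, 2255 → May 3, 2256: 366 days (Feb 29, 2256 is in that span).
May 3, 2256 → May 3, 2257: 365 days.
May 3, 2257 → May 3, 2258: 365 days.
May 3, 2258 → May 3, 2259: 365 days.
May 3, 2259 → May 3, 2260: 366 days (Feb 29, 2260 is in that span).
May 3, 2260 → May 3, 2261: 365 days.
May 3, 2261 → May 3, 2262: 365 days.
May 3, 2262 → May 3, 2263: 365 days.
May 3, 2263 → May 3, 2264: 366 days (Feb 29, 2264 is in that span).
May 3, 2264 → May 3, 2265: 365 days.
May 3, 2265 → May 3, 2266: 365 days.
May 3, 2266 → May 3, 2267: 365 days.
May 3, 2267 → May 3, 2268: 366 days (Feb 29, 2268 is in that span).
May 3, 2268 → May 3, 2269: 365 days.
May 3, 2269 → Jun 3, 2269: 31 days (May has 31).
Jun 3, 2269 → Jul 3, 2269: 30 days (June has 30).
Jul 3, 2269 → Aug 3, 2269: 31 days (July has 31).
Aug 3, 2269 → Sep 3, 2269: 31 days (August has 31).
Sep 3, 2269 → Oct 3, 2269: 30 days (September has 30).
Oct 3, 2269 → Nov 3, 2269: 31 days (October has 31).
Nov 3, 2269 → Dec 3, 2269: 30 days (November has 30).
Dec 3, 2269 → Jan 3, 2270: 31 days (December has 31).
Jan 3, 2270 → Feb 3, 2270: 31 days (January has 31).
Feb 3, 2270 → Feb 14, 2270: 11 days.
Total: 6862 days.

6862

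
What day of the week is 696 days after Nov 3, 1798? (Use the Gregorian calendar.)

Tuesday

First find the weekday of Nov 3, 1798. Doomsday rule: the anchor day for the 1700s is Sunday. For year 98: 98÷12 = 8 r 2, and 2÷4 = 0, so 8+2+0 = 10.
Sunday + 10 ≡ Wednesday — that's 1798's doomsday.
In November the doomsday date is Nov 7.
Nov 3 is 4 days before Nov 7; 4 mod 7 = 4, so Wednesday − 4 = Saturday.
696 mod 7 = 3, so 696 days after a Saturday is Saturday + 3 = Tuesday.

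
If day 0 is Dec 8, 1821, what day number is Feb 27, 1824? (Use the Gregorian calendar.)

Dec 8, 1821 → Dec 8, 1822: 365 days.
Dec 8, 1822 → Dec 8, 1823: 365 days.
Dec 8, 1823 → Jan 8, 1824: 31 days (December has 31).
Jan 8, 1824 → Feb 8, 1824: 31 days (January has 31).
Feb 8, 1824 → Feb 27, 1824: 19 days.
Total: 811 days.

811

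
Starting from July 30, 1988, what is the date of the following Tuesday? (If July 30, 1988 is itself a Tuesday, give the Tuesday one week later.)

Jul 30, 1988 is a Saturday.
From Saturday to the next Tuesday is 3 days.
Jul 30, 1988 + 3 = Aug 2, 1988.

August 2, 1988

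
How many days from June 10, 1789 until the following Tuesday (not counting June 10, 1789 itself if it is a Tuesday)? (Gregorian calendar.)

Jun 10, 1789 is a Wednesday.
From Wednesday to the next Tuesday is 6 days.

6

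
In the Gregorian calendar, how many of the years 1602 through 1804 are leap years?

49

Multiples of 4 in [1602,1804]: 51.
Of those, multiples of 100: 2 (not leap unless ÷400).
Multiples of 400: 0.
Leap years = 51 − 2 + 0 = 49.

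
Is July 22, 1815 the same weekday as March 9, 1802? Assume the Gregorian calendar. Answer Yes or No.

No

From Mar 9, 1802 to Jul 22, 1815 is 4883 days.
4883 mod 7 = 4, so they are different weekdays.
(Mar 9, 1802 is a Tuesday; Jul 22, 1815 is a Saturday.)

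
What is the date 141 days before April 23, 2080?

December 4, 2079

−23 → Mar 31, 2080 (end of Mar, 31 days; 118 left).
−31 → Feb 29, 2080 (end of Feb, 29 days; 87 left).
−29 → Jan 31, 2080 (end of Jan, 31 days; 58 left).
−31 → Dec 31, 2079 (end of Dec, 31 days; 27 left).
−27 → Dec 4, 2079.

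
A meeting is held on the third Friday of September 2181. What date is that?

September 21, 2181

September 1, 2181 is a Saturday.
The first Friday is therefore September 7 (6 days later).
The third Friday is 7 + 2×7 = September 21.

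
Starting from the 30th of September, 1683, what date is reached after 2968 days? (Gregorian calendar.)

November 15, 1691

+366 (one year; includes Feb 29, 1684) → Sep 30, 1684 (2602 left).
+365 (one year) → Sep 30, 1685 (2237 left).
+365 (one year) → Sep 30, 1686 (1872 left).
+365 (one year) → Sep 30, 1687 (1507 left).
+366 (one year; includes Feb 29, 1688) → Sep 30, 1688 (1141 left).
+365 (one year) → Sep 30, 1689 (776 left).
+365 (one year) → Sep 30, 1690 (411 left).
+365 (one year) → Sep 30, 1691 (46 left).
Sep has 30 days: +1 → Oct 1, 1691 (45 left).
Oct has 31 days: +31 → Nov 1, 1691 (14 left).
+14 → Nov 15, 1691.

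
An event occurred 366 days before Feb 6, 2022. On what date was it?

−6 → Jan 31, 2022 (end of Jan, 31 days; 360 left).
−31 → Dec 31, 2021 (end of Dec, 31 days; 329 left).
−31 → Nov 30, 2021 (end of Nov, 30 days; 298 left).
−30 → Oct 31, 2021 (end of Oct, 31 days; 268 left).
−31 → Sep 30, 2021 (end of Sep, 30 days; 237 left).
−30 → Aug 31, 2021 (end of Aug, 31 days; 207 left).
−31 → Jul 31, 2021 (end of Jul, 31 days; 176 left).
−31 → Jun 30, 2021 (end of Jun, 30 days; 145 left).
−30 → May 31, 2021 (end of May, 31 days; 115 left).
−31 → Apr 30, 2021 (end of Apr, 30 days; 84 left).
−30 → Mar 31, 2021 (end of Mar, 31 days; 54 left).
−31 → Feb 28, 2021 (end of Feb, 28 days; 23 left).
−23 → Feb 5, 2021.

February 5, 2021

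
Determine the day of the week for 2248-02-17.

Thursday

Doomsday rule: the anchor day for the 2200s is Friday. For year 48: 48÷12 = 4 r 0, and 0÷4 = 0, so 4+0+0 = 4.
Friday + 4 ≡ Tuesday — that's 2248's doomsday.
In February the doomsday date is Feb 29 (2248 is a leap year (divisible by 4)).
Feb 17 is 12 days before Feb 29; 12 mod 7 = 5, so Tuesday − 5 = Thursday.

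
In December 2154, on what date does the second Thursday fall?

December 1, 2154 is a Sunday.
The first Thursday is therefore December 5 (4 days later).
The second Thursday is 5 + 1×7 = December 12.

December 12, 2154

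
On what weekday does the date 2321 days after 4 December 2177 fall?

Dec 4, 2177 is a Thursday.
2321 mod 7 = 4, so 2321 days after a Thursday is Thursday + 4 = Monday.

Monday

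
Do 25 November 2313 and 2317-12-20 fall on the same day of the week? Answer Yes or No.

From Nov 25, 2313 to Dec 20, 2317 is 1486 days.
1486 mod 7 = 2, so they are different weekdays.
(Nov 25, 2313 is a Tuesday; Dec 20, 2317 is a Thursday.)

No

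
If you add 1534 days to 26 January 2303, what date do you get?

April 9, 2307

+365 (one year) → Jan 26, 2304 (1169 left).
+366 (one year; includes Feb 29, 2304) → Jan 26, 2305 (803 left).
+365 (one year) → Jan 26, 2306 (438 left).
+365 (one year) → Jan 26, 2307 (73 left).
Jan has 31 days: +6 → Feb 1, 2307 (67 left).
Feb has 28 days: +28 → Mar 1, 2307 (39 left).
Mar has 31 days: +31 → Apr 1, 2307 (8 left).
+8 → Apr 9, 2307.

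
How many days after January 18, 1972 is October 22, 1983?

4295

Jan 18, 1972 → Jan 18, 1973: 366 days (Feb 29, 1972 is in that span).
Jan 18, 1973 → Jan 18, 1974: 365 days.
Jan 18, 1974 → Jan 18, 1975: 365 days.
Jan 18, 1975 → Jan 18, 1976: 365 days.
Jan 18, 1976 → Jan 18, 1977: 366 days (Feb 29, 1976 is in that span).
Jan 18, 1977 → Jan 18, 1978: 365 days.
Jan 18, 1978 → Jan 18, 1979: 365 days.
Jan 18, 1979 → Jan 18, 1980: 365 days.
Jan 18, 1980 → Jan 18, 1981: 366 days (Feb 29, 1980 is in that span).
Jan 18, 1981 → Jan 18, 1982: 365 days.
Jan 18, 1982 → Jan 18, 1983: 365 days.
Jan 18, 1983 → Feb 18, 1983: 31 days (January has 31).
Feb 18, 1983 → Mar 18, 1983: 28 days (February has 28).
Mar 18, 1983 → Apr 18, 1983: 31 days (March has 31).
Apr 18, 1983 → May 18, 1983: 30 days (April has 30).
May 18, 1983 → Jun 18, 1983: 31 days (May has 31).
Jun 18, 1983 → Jul 18, 1983: 30 days (June has 30).
Jul 18, 1983 → Aug 18, 1983: 31 days (July has 31).
Aug 18, 1983 → Sep 18, 1983: 31 days (August has 31).
Sep 18, 1983 → Oct 18, 1983: 30 days (September has 30).
Oct 18, 1983 → Oct 22, 1983: 4 days.
Total: 4295 days.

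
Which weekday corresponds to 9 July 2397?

Wednesday

Doomsday rule: the anchor day for the 2300s is Wednesday. For year 97: 97÷12 = 8 r 1, and 1÷4 = 0, so 8+1+0 = 9.
Wednesday + 9 ≡ Friday — that's 2397's doomsday.
In July the doomsday date is Jul 11.
Jul 9 is 2 days before Jul 11; 2 mod 7 = 2, so Friday − 2 = Wednesday.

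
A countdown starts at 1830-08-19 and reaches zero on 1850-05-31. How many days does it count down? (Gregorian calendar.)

7225

Aug 19, 1830 → Aug 19, 1831: 365 days.
Aug 19, 1831 → Aug 19, 1832: 366 days (Feb 29, 1832 is in that span).
Aug 19, 1832 → Aug 19, 1833: 365 days.
Aug 19, 1833 → Aug 19, 1834: 365 days.
Aug 19, 1834 → Aug 19, 1835: 365 days.
Aug 19, 1835 → Aug 19, 1836: 366 days (Feb 29, 1836 is in that span).
Aug 19, 1836 → Aug 19, 1837: 365 days.
Aug 19, 1837 → Aug 19, 1838: 365 days.
Aug 19, 1838 → Aug 19, 1839: 365 days.
Aug 19, 1839 → Aug 19, 1840: 366 days (Feb 29, 1840 is in that span).
Aug 19, 1840 → Aug 19, 1841: 365 days.
Aug 19, 1841 → Aug 19, 1842: 365 days.
Aug 19, 1842 → Aug 19, 1843: 365 days.
Aug 19, 1843 → Aug 19, 1844: 366 days (Feb 29, 1844 is in that span).
Aug 19, 1844 → Aug 19, 1845: 365 days.
Aug 19, 1845 → Aug 19, 1846: 365 days.
Aug 19, 1846 → Aug 19, 1847: 365 days.
Aug 19, 1847 → Aug 19, 1848: 366 days (Feb 29, 1848 is in that span).
Aug 19, 1848 → Aug 19, 1849: 365 days.
Aug 19, 1849 → Sep 19, 1849: 31 days (August has 31).
Sep 19, 1849 → Oct 19, 1849: 30 days (September has 30).
Oct 19, 1849 → Nov 19, 1849: 31 days (October has 31).
Nov 19, 1849 → Dec 19, 1849: 30 days (November has 30).
Dec 19, 1849 → Jan 19, 1850: 31 days (December has 31).
Jan 19, 1850 → Feb 19, 1850: 31 days (January has 31).
Feb 19, 1850 → Mar 19, 1850: 28 days (February has 28).
Mar 19, 1850 → Apr 19, 1850: 31 days (March has 31).
Apr 19, 1850 → May 19, 1850: 30 days (April has 30).
May 19, 1850 → May 31, 1850: 12 days.
Total: 7225 days.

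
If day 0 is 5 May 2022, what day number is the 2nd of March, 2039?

6145

May 5, 2022 → May 5, 2023: 365 days.
May 5, 2023 → May 5, 2024: 366 days (Feb 29, 2024 is in that span).
May 5, 2024 → May 5, 2025: 365 days.
May 5, 2025 → May 5, 2026: 365 days.
May 5, 2026 → May 5, 2027: 365 days.
May 5, 2027 → May 5, 2028: 366 days (Feb 29, 2028 is in that span).
May 5, 2028 → May 5, 2029: 365 days.
May 5, 2029 → May 5, 2030: 365 days.
May 5, 2030 → May 5, 2031: 365 days.
May 5, 2031 → May 5, 2032: 366 days (Feb 29, 2032 is in that span).
May 5, 2032 → May 5, 2033: 365 days.
May 5, 2033 → May 5, 2034: 365 days.
May 5, 2034 → May 5, 2035: 365 days.
May 5, 2035 → May 5, 2036: 366 days (Feb 29, 2036 is in that span).
May 5, 2036 → May 5, 2037: 365 days.
May 5, 2037 → May 5, 2038: 365 days.
May 5, 2038 → Jun 5, 2038: 31 days (May has 31).
Jun 5, 2038 → Jul 5, 2038: 30 days (June has 30).
Jul 5, 2038 → Aug 5, 2038: 31 days (July has 31).
Aug 5, 2038 → Sep 5, 2038: 31 days (August has 31).
Sep 5, 2038 → Oct 5, 2038: 30 days (September has 30).
Oct 5, 2038 → Nov 5, 2038: 31 days (October has 31).
Nov 5, 2038 → Dec 5, 2038: 30 days (November has 30).
Dec 5, 2038 → Jan 5, 2039: 31 days (December has 31).
Jan 5, 2039 → Feb 5, 2039: 31 days (January has 31).
Feb 5, 2039 → Mar 2, 2039: 25 days.
Total: 6145 days.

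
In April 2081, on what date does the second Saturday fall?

April 12, 2081

April 1, 2081 is a Tuesday.
The first Saturday is therefore April 5 (4 days later).
The second Saturday is 5 + 1×7 = April 12.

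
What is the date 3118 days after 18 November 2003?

June 1, 2012

+366 (one year; includes Feb 29, 2004) → Nov 18, 2004 (2752 left).
+365 (one year) → Nov 18, 2005 (2387 left).
+365 (one year) → Nov 18, 2006 (2022 left).
+365 (one year) → Nov 18, 2007 (1657 left).
+366 (one year; includes Feb 29, 2008) → Nov 18, 2008 (1291 left).
+365 (one year) → Nov 18, 2009 (926 left).
+365 (one year) → Nov 18, 2010 (561 left).
+365 (one year) → Nov 18, 2011 (196 left).
Nov has 30 days: +13 → Dec 1, 2011 (183 left).
Dec has 31 days: +31 → Jan 1, 2012 (152 left).
Jan has 31 days: +31 → Feb 1, 2012 (121 left).
Feb has 29 days: +29 → Mar 1, 2012 (92 left).
Mar has 31 days: +31 → Apr 1, 2012 (61 left).
Apr has 30 days: +30 → May 1, 2012 (31 left).
May has 31 days: +31 → Jun 1, 2012 (0 left).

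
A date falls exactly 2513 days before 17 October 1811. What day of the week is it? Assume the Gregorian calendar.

Thursday

First find the weekday of Oct 17, 1811. Doomsday rule: the anchor day for the 1800s is Friday. For year 11: 11÷12 = 0 r 11, and 11÷4 = 2, so 0+11+2 = 13.
Friday + 13 ≡ Thursday — that's 1811's doomsday.
In October the doomsday date is Oct 10.
Oct 17 is 7 days after Oct 10; 7 mod 7 = 0, so Thursday + 0 = Thursday.
2513 mod 7 = 0, so 2513 days before a Thursday is Thursday − 0 = Thursday.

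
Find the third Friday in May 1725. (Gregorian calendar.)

May 1, 1725 is a Tuesday.
The first Friday is therefore May 4 (3 days later).
The third Friday is 4 + 2×7 = May 18.

May 18, 1725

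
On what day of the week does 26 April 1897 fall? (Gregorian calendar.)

Doomsday rule: the anchor day for the 1800s is Friday. For year 97: 97÷12 = 8 r 1, and 1÷4 = 0, so 8+1+0 = 9.
Friday + 9 ≡ Sunday — that's 1897's doomsday.
In April the doomsday date is Apr 4.
Apr 26 is 22 days after Apr 4; 22 mod 7 = 1, so Sunday + 1 = Monday.

Monday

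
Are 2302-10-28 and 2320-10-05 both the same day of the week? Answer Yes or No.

From Oct 28, 2302 to Oct 5, 2320 is 6552 days.
6552 mod 7 = 0, so they are the same weekday.
(Oct 28, 2302 is a Tuesday; Oct 5, 2320 is a Tuesday.)

Yes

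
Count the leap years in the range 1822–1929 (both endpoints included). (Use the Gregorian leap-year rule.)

Multiples of 4 in [1822,1929]: 27.
Of those, multiples of 100: 1 (not leap unless ÷400).
Multiples of 400: 0.
Leap years = 27 − 1 + 0 = 26.

26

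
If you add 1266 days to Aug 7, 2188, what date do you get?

January 25, 2192

+365 (one year) → Aug 7, 2189 (901 left).
+365 (one year) → Aug 7, 2190 (536 left).
+365 (one year) → Aug 7, 2191 (171 left).
Aug has 31 days: +25 → Sep 1, 2191 (146 left).
Sep has 30 days: +30 → Oct 1, 2191 (116 left).
Oct has 31 days: +31 → Nov 1, 2191 (85 left).
Nov has 30 days: +30 → Dec 1, 2191 (55 left).
Dec has 31 days: +31 → Jan 1, 2192 (24 left).
+24 → Jan 25, 2192.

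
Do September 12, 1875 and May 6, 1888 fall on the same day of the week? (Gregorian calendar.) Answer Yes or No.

Yes

From Sep 12, 1875 to May 6, 1888 is 4620 days.
4620 mod 7 = 0, so they are the same weekday.
(Sep 12, 1875 is a Sunday; May 6, 1888 is a Sunday.)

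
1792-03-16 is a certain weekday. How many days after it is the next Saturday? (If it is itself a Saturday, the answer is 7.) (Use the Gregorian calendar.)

Mar 16, 1792 is a Friday.
From Friday to the next Saturday is 1 day.

1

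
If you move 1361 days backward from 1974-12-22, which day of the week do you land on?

Thursday

Dec 22, 1974 is a Sunday.
1361 mod 7 = 3, so 1361 days before a Sunday is Sunday − 3 = Thursday.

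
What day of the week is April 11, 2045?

January 1, 2045 is a Sunday.
Jan 1, 2045 → Feb 1, 2045: 31 days (January has 31).
Feb 1, 2045 → Mar 1, 2045: 28 days (February has 28).
Mar 1, 2045 → Apr 1, 2045: 31 days (March has 31).
Apr 1, 2045 → Apr 11, 2045: 10 days.
Total: 100 days.
100 mod 7 = 2, so Sunday + 2 = Tuesday.

Tuesday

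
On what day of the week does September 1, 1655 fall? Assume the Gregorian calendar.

Wednesday

Doomsday rule: the anchor day for the 1600s is Tuesday. For year 55: 55÷12 = 4 r 7, and 7÷4 = 1, so 4+7+1 = 12.
Tuesday + 12 ≡ Sunday — that's 1655's doomsday.
In September the doomsday date is Sep 5.
Sep 1 is 4 days before Sep 5; 4 mod 7 = 4, so Sunday − 4 = Wednesday.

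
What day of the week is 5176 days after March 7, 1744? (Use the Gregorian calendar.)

Tuesday

First find the weekday of Mar 7, 1744. Doomsday rule: the anchor day for the 1700s is Sunday. For year 44: 44÷12 = 3 r 8, and 8÷4 = 2, so 3+8+2 = 13.
Sunday + 13 ≡ Saturday — that's 1744's doomsday.
In March the doomsday date is Mar 14.
Mar 7 is 7 days before Mar 14; 7 mod 7 = 0, so Saturday − 0 = Saturday.
5176 mod 7 = 3, so 5176 days after a Saturday is Saturday + 3 = Tuesday.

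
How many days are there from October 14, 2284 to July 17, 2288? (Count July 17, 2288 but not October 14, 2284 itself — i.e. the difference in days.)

Oct 14, 2284 → Oct 14, 2285: 365 days.
Oct 14, 2285 → Oct 14, 2286: 365 days.
Oct 14, 2286 → Oct 14, 2287: 365 days.
Oct 14, 2287 → Nov 14, 2287: 31 days (October has 31).
Nov 14, 2287 → Dec 14, 2287: 30 days (November has 30).
Dec 14, 2287 → Jan 14, 2288: 31 days (December has 31).
Jan 14, 2288 → Feb 14, 2288: 31 days (January has 31).
Feb 14, 2288 → Mar 14, 2288: 29 days (February has 29).
Mar 14, 2288 → Apr 14, 2288: 31 days (March has 31).
Apr 14, 2288 → May 14, 2288: 30 days (April has 30).
May 14, 2288 → Jun 14, 2288: 31 days (May has 31).
Jun 14, 2288 → Jul 14, 2288: 30 days (June has 30).
Jul 14, 2288 → Jul 17, 2288: 3 days.
Total: 1372 days.

1372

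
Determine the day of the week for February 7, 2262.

Doomsday rule: the anchor day for the 2200s is Friday. For year 62: 62÷12 = 5 r 2, and 2÷4 = 0, so 5+2+0 = 7.
Friday + 7 ≡ Friday — that's 2262's doomsday.
In February the doomsday date is Feb 28 (2262 is not a leap year).
Feb 7 is 21 days before Feb 28; 21 mod 7 = 0, so Friday − 0 = Friday.

Friday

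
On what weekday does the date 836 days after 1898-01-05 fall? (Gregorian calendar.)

Saturday

Jan 5, 1898 is a Wednesday.
836 mod 7 = 3, so 836 days after a Wednesday is Wednesday + 3 = Saturday.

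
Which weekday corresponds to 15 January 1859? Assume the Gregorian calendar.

Saturday

Doomsday rule: the anchor day for the 1800s is Friday. For year 59: 59÷12 = 4 r 11, and 11÷4 = 2, so 4+11+2 = 17.
Friday + 17 ≡ Monday — that's 1859's doomsday.
In January the doomsday date is Jan 3 (1859 is not a leap year).
Jan 15 is 12 days after Jan 3; 12 mod 7 = 5, so Monday + 5 = Saturday.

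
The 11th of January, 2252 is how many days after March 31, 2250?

651

Mar 31, 2250 → Mar 31, 2251: 365 days.
Mar 31, 2251 → Apr 30, 2251: 30 days (March has 31).
Apr 30, 2251 → May 30, 2251: 30 days (April has 30).
May 30, 2251 → Jun 30, 2251: 31 days (May has 31).
Jun 30, 2251 → Jul 30, 2251: 30 days (June has 30).
Jul 30, 2251 → Aug 30, 2251: 31 days (July has 31).
Aug 30, 2251 → Sep 30, 2251: 31 days (August has 31).
Sep 30, 2251 → Oct 30, 2251: 30 days (September has 30).
Oct 30, 2251 → Nov 30, 2251: 31 days (October has 31).
Nov 30, 2251 → Dec 30, 2251: 30 days (November has 30).
Dec 30, 2251 → Jan 11, 2252: 12 days.
Total: 651 days.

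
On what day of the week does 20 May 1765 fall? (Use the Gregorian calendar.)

Monday

Doomsday rule: the anchor day for the 1700s is Sunday. For year 65: 65÷12 = 5 r 5, and 5÷4 = 1, so 5+5+1 = 11.
Sunday + 11 ≡ Thursday — that's 1765's doomsday.
In May the doomsday date is May 9.
May 20 is 11 days after May 9; 11 mod 7 = 4, so Thursday + 4 = Monday.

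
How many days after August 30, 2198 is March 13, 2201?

Aug 30, 2198 → Aug 30, 2199: 365 days.
Aug 30, 2199 → Aug 30, 2200: 365 days.
Aug 30, 2200 → Sep 30, 2200: 31 days (August has 31).
Sep 30, 2200 → Oct 30, 2200: 30 days (September has 30).
Oct 30, 2200 → Nov 30, 2200: 31 days (October has 31).
Nov 30, 2200 → Dec 30, 2200: 30 days (November has 30).
Dec 30, 2200 → Jan 30, 2201: 31 days (December has 31).
Jan 30, 2201 → Feb 28, 2201: 29 days (January has 31).
Feb 28, 2201 → Mar 13, 2201: 13 days.
Total: 925 days.

925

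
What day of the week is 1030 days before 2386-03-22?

First find the weekday of Mar 22, 2386. Doomsday rule: the anchor day for the 2300s is Wednesday. For year 86: 86÷12 = 7 r 2, and 2÷4 = 0, so 7+2+0 = 9.
Wednesday + 9 ≡ Friday — that's 2386's doomsday.
In March the doomsday date is Mar 14.
Mar 22 is 8 days after Mar 14; 8 mod 7 = 1, so Friday + 1 = Saturday.
1030 mod 7 = 1, so 1030 days before a Saturday is Saturday − 1 = Friday.

Friday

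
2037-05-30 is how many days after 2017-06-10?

7294

Jun 10, 2017 → Jun 10, 2018: 365 days.
Jun 10, 2018 → Jun 10, 2019: 365 days.
Jun 10, 2019 → Jun 10, 2020: 366 days (Feb 29, 2020 is in that span).
Jun 10, 2020 → Jun 10, 2021: 365 days.
Jun 10, 2021 → Jun 10, 2022: 365 days.
Jun 10, 2022 → Jun 10, 2023: 365 days.
Jun 10, 2023 → Jun 10, 2024: 366 days (Feb 29, 2024 is in that span).
Jun 10, 2024 → Jun 10, 2025: 365 days.
Jun 10, 2025 → Jun 10, 2026: 365 days.
Jun 10, 2026 → Jun 10, 2027: 365 days.
Jun 10, 2027 → Jun 10, 2028: 366 days (Feb 29, 2028 is in that span).
Jun 10, 2028 → Jun 10, 2029: 365 days.
Jun 10, 2029 → Jun 10, 2030: 365 days.
Jun 10, 2030 → Jun 10, 2031: 365 days.
Jun 10, 2031 → Jun 10, 2032: 366 days (Feb 29, 2032 is in that span).
Jun 10, 2032 → Jun 10, 2033: 365 days.
Jun 10, 2033 → Jun 10, 2034: 365 days.
Jun 10, 2034 → Jun 10, 2035: 365 days.
Jun 10, 2035 → Jun 10, 2036: 366 days (Feb 29, 2036 is in that span).
Jun 10, 2036 → Jul 10, 2036: 30 days (June has 30).
Jul 10, 2036 → Aug 10, 2036: 31 days (July has 31).
Aug 10, 2036 → Sep 10, 2036: 31 days (August has 31).
Sep 10, 2036 → Oct 10, 2036: 30 days (September has 30).
Oct 10, 2036 → Nov 10, 2036: 31 days (October has 31).
Nov 10, 2036 → Dec 10, 2036: 30 days (November has 30).
Dec 10, 2036 → Jan 10, 2037: 31 days (December has 31).
Jan 10, 2037 → Feb 10, 2037: 31 days (January has 31).
Feb 10, 2037 → Mar 10, 2037: 28 days (February has 28).
Mar 10, 2037 → Apr 10, 2037: 31 days (March has 31).
Apr 10, 2037 → May 10, 2037: 30 days (April has 30).
May 10, 2037 → May 30, 2037: 20 days.
Total: 7294 days.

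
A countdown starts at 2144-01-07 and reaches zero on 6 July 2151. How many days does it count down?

2737

Jan 7, 2144 → Jan 7, 2145: 366 days (Feb 29, 2144 is in that span).
Jan 7, 2145 → Jan 7, 2146: 365 days.
Jan 7, 2146 → Jan 7, 2147: 365 days.
Jan 7, 2147 → Jan 7, 2148: 365 days.
Jan 7, 2148 → Jan 7, 2149: 366 days (Feb 29, 2148 is in that span).
Jan 7, 2149 → Jan 7, 2150: 365 days.
Jan 7, 2150 → Jan 7, 2151: 365 days.
Jan 7, 2151 → Feb 7, 2151: 31 days (January has 31).
Feb 7, 2151 → Mar 7, 2151: 28 days (February has 28).
Mar 7, 2151 → Apr 7, 2151: 31 days (March has 31).
Apr 7, 2151 → May 7, 2151: 30 days (April has 30).
May 7, 2151 → Jun 7, 2151: 31 days (May has 31).
Jun 7, 2151 → Jul 6, 2151: 29 days.
Total: 2737 days.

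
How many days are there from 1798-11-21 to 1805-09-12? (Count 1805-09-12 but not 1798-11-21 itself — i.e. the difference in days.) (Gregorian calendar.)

Nov 21, 1798 → Nov 21, 1799: 365 days.
Nov 21, 1799 → Nov 21, 1800: 365 days.
Nov 21, 1800 → Nov 21, 1801: 365 days.
Nov 21, 1801 → Nov 21, 1802: 365 days.
Nov 21, 1802 → Nov 21, 1803: 365 days.
Nov 21, 1803 → Nov 21, 1804: 366 days (Feb 29, 1804 is in that span).
Nov 21, 1804 → Dec 21, 1804: 30 days (November has 30).
Dec 21, 1804 → Jan 21, 1805: 31 days (December has 31).
Jan 21, 1805 → Feb 21, 1805: 31 days (January has 31).
Feb 21, 1805 → Mar 21, 1805: 28 days (February has 28).
Mar 21, 1805 → Apr 21, 1805: 31 days (March has 31).
Apr 21, 1805 → May 21, 1805: 30 days (April has 30).
May 21, 1805 → Jun 21, 1805: 31 days (May has 31).
Jun 21, 1805 → Jul 21, 1805: 30 days (June has 30).
Jul 21, 1805 → Aug 21, 1805: 31 days (July has 31).
Aug 21, 1805 → Sep 12, 1805: 22 days.
Total: 2486 days.

2486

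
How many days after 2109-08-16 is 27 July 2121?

4363

Aug 16, 2109 → Aug 16, 2110: 365 days.
Aug 16, 2110 → Aug 16, 2111: 365 days.
Aug 16, 2111 → Aug 16, 2112: 366 days (Feb 29, 2112 is in that span).
Aug 16, 2112 → Aug 16, 2113: 365 days.
Aug 16, 2113 → Aug 16, 2114: 365 days.
Aug 16, 2114 → Aug 16, 2115: 365 days.
Aug 16, 2115 → Aug 16, 2116: 366 days (Feb 29, 2116 is in that span).
Aug 16, 2116 → Aug 16, 2117: 365 days.
Aug 16, 2117 → Aug 16, 2118: 365 days.
Aug 16, 2118 → Aug 16, 2119: 365 days.
Aug 16, 2119 → Aug 16, 2120: 366 days (Feb 29, 2120 is in that span).
Aug 16, 2120 → Sep 16, 2120: 31 days (August has 31).
Sep 16, 2120 → Oct 16, 2120: 30 days (September has 30).
Oct 16, 2120 → Nov 16, 2120: 31 days (October has 31).
Nov 16, 2120 → Dec 16, 2120: 30 days (November has 30).
Dec 16, 2120 → Jan 16, 2121: 31 days (December has 31).
Jan 16, 2121 → Feb 16, 2121: 31 days (January has 31).
Feb 16, 2121 → Mar 16, 2121: 28 days (February has 28).
Mar 16, 2121 → Apr 16, 2121: 31 days (March has 31).
Apr 16, 2121 → May 16, 2121: 30 days (April has 30).
May 16, 2121 → Jun 16, 2121: 31 days (May has 31).
Jun 16, 2121 → Jul 16, 2121: 30 days (June has 30).
Jul 16, 2121 → Jul 27, 2121: 11 days.
Total: 4363 days.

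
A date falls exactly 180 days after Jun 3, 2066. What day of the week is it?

Tuesday

First find the weekday of Jun 3, 2066. Doomsday rule: the anchor day for the 2000s is Tuesday. For year 66: 66÷12 = 5 r 6, and 6÷4 = 1, so 5+6+1 = 12.
Tuesday + 12 ≡ Sunday — that's 2066's doomsday.
In June the doomsday date is Jun 6.
Jun 3 is 3 days before Jun 6; 3 mod 7 = 3, so Sunday − 3 = Thursday.
180 mod 7 = 5, so 180 days after a Thursday is Thursday + 5 = Tuesday.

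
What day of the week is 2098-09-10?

Wednesday

Doomsday rule: the anchor day for the 2000s is Tuesday. For year 98: 98÷12 = 8 r 2, and 2÷4 = 0, so 8+2+0 = 10.
Tuesday + 10 ≡ Friday — that's 2098's doomsday.
In September the doomsday date is Sep 5.
Sep 10 is 5 days after Sep 5; 5 mod 7 = 5, so Friday + 5 = Wednesday.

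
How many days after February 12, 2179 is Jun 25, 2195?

5977

Feb 12, 2179 → Feb 12, 2180: 365 days.
Feb 12, 2180 → Feb 12, 2181: 366 days (Feb 29, 2180 is in that span).
Feb 12, 2181 → Feb 12, 2182: 365 days.
Feb 12, 2182 → Feb 12, 2183: 365 days.
Feb 12, 2183 → Feb 12, 2184: 365 days.
Feb 12, 2184 → Feb 12, 2185: 366 days (Feb 29, 2184 is in that span).
Feb 12, 2185 → Feb 12, 2186: 365 days.
Feb 12, 2186 → Feb 12, 2187: 365 days.
Feb 12, 2187 → Feb 12, 2188: 365 days.
Feb 12, 2188 → Feb 12, 2189: 366 days (Feb 29, 2188 is in that span).
Feb 12, 2189 → Feb 12, 2190: 365 days.
Feb 12, 2190 → Feb 12, 2191: 365 days.
Feb 12, 2191 → Feb 12, 2192: 365 days.
Feb 12, 2192 → Feb 12, 2193: 366 days (Feb 29, 2192 is in that span).
Feb 12, 2193 → Feb 12, 2194: 365 days.
Feb 12, 2194 → Feb 12, 2195: 365 days.
Feb 12, 2195 → Mar 12, 2195: 28 days (February has 28).
Mar 12, 2195 → Apr 12, 2195: 31 days (March has 31).
Apr 12, 2195 → May 12, 2195: 30 days (April has 30).
May 12, 2195 → Jun 12, 2195: 31 days (May has 31).
Jun 12, 2195 → Jun 25, 2195: 13 days.
Total: 5977 days.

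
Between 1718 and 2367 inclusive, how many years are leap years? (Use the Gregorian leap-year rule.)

Multiples of 4 in [1718,2367]: 162.
Of those, multiples of 100: 6 (not leap unless ÷400).
Multiples of 400: 1.
Leap years = 162 − 6 + 1 = 157.

157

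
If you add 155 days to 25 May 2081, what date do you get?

October 27, 2081

May has 31 days: +7 → Jun 1, 2081 (148 left).
Jun has 30 days: +30 → Jul 1, 2081 (118 left).
Jul has 31 days: +31 → Aug 1, 2081 (87 left).
Aug has 31 days: +31 → Sep 1, 2081 (56 left).
Sep has 30 days: +30 → Oct 1, 2081 (26 left).
+26 → Oct 27, 2081.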